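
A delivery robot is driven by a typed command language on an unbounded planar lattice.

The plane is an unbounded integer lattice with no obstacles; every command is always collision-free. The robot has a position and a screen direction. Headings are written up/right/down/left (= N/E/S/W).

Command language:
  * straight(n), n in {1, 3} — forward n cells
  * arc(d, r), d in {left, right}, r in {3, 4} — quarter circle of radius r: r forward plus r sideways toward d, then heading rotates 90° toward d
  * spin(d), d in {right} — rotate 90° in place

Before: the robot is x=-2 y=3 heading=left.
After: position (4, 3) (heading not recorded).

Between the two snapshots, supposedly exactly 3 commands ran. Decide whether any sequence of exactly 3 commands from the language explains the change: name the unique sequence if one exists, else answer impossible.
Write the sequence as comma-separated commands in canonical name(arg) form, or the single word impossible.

key: order matters: swapping spin(right) and arc(right, 3) lands elsewhere
begin: x=-2 y=3 heading=left
t=1 spin(right) ⇒ x=-2 y=3 heading=up
t=2 arc(right, 3) ⇒ x=1 y=6 heading=right
t=3 arc(right, 3) ⇒ x=4 y=3 heading=down
all 343 alternatives checked — unique.

spin(right), arc(right, 3), arc(right, 3)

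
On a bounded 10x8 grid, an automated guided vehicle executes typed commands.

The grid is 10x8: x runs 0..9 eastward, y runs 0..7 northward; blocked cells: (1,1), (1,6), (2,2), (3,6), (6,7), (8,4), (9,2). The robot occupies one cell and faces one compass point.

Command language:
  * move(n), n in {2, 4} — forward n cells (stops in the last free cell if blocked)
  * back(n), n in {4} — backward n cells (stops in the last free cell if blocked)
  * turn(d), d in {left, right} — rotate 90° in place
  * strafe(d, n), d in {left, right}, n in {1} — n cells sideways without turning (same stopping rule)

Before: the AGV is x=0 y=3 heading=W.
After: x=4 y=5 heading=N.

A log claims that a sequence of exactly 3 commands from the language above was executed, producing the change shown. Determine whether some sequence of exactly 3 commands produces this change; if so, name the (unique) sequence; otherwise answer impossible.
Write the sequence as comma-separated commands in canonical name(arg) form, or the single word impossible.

back(4), turn(right), move(2)

key: position moved to (4,5) AND the heading swung to N — translation plus rotation needed
from: x=0 y=3 heading=W
1. back(4) → x=4 y=3 heading=W
2. turn(right) → x=4 y=3 heading=N
3. move(2) → x=4 y=5 heading=N
all 343 alternatives checked — unique.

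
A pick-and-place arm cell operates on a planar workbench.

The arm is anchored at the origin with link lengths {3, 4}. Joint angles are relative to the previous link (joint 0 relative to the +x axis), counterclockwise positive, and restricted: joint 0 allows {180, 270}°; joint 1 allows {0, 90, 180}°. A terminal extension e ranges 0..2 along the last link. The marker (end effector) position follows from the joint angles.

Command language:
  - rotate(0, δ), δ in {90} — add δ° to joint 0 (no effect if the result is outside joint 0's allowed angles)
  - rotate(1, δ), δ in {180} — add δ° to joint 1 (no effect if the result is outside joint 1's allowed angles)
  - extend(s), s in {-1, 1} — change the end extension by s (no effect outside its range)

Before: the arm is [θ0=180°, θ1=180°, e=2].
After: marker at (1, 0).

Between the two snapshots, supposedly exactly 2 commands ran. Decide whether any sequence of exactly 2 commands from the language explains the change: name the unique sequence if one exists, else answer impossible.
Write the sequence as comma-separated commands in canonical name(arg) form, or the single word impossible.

t0: [θ0=180°, θ1=180°, e=2]
1. extend(-1) → [θ0=180°, θ1=180°, e=1]
2. extend(-1) → [θ0=180°, θ1=180°, e=0]
no other 2-command option fits: unique.

extend(-1), extend(-1)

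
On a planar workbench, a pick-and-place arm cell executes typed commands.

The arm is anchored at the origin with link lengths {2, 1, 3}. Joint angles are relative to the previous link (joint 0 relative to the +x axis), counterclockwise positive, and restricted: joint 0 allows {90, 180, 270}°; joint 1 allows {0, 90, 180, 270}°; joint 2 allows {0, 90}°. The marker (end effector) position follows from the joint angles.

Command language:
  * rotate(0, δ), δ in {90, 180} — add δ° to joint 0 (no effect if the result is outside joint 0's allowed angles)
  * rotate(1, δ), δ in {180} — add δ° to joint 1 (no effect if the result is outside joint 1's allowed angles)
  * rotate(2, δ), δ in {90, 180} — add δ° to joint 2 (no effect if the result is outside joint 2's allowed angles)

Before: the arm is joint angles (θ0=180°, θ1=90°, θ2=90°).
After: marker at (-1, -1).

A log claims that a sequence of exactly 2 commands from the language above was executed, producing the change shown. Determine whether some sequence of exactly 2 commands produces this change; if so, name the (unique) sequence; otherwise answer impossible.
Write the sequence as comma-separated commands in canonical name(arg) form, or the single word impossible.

rotate(0, 90), rotate(0, 180)

key: order matters: swapping rotate(0, 90) and rotate(0, 180) lands elsewhere
from: joint angles (θ0=180°, θ1=90°, θ2=90°)
t=1 rotate(0, 90) ⇒ joint angles (θ0=270°, θ1=90°, θ2=90°)
t=2 rotate(0, 180) ⇒ joint angles (θ0=90°, θ1=90°, θ2=90°)
all 25 alternatives checked — unique.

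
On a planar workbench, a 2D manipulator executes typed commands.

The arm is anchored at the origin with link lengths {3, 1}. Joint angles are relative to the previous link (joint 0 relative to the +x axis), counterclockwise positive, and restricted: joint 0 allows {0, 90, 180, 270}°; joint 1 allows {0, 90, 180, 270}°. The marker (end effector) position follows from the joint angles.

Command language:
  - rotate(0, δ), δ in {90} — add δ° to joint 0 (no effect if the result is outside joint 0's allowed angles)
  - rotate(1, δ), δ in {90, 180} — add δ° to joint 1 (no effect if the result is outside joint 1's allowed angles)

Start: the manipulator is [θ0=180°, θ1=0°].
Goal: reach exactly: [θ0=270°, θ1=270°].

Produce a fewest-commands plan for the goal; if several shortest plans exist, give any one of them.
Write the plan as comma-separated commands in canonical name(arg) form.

initial: [θ0=180°, θ1=0°]
[1] after rotate(0, 90): [θ0=270°, θ1=0°]
[2] after rotate(1, 180): [θ0=270°, θ1=180°]
[3] after rotate(1, 90): [θ0=270°, θ1=270°]
minimal: 3 command(s), checked below 3.

rotate(0, 90), rotate(1, 180), rotate(1, 90)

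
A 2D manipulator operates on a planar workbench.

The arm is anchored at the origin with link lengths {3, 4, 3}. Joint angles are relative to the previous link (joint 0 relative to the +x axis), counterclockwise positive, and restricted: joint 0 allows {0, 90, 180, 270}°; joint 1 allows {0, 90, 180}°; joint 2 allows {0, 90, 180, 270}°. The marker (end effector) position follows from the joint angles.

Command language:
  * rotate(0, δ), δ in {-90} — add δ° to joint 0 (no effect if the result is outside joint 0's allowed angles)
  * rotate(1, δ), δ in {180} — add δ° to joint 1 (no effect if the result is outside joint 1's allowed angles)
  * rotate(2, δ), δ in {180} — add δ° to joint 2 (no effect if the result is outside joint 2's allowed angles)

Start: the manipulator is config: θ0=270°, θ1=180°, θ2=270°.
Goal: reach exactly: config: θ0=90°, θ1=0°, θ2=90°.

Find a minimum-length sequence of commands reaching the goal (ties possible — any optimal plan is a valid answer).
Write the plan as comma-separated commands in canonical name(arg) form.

rotate(1, 180), rotate(0, -90), rotate(0, -90), rotate(2, 180)

t0: config: θ0=270°, θ1=180°, θ2=270°
[1] after rotate(1, 180): config: θ0=270°, θ1=0°, θ2=270°
[2] after rotate(0, -90): config: θ0=180°, θ1=0°, θ2=270°
[3] after rotate(0, -90): config: θ0=90°, θ1=0°, θ2=270°
[4] after rotate(2, 180): config: θ0=90°, θ1=0°, θ2=90°
minimal: 4 command(s), checked below 4.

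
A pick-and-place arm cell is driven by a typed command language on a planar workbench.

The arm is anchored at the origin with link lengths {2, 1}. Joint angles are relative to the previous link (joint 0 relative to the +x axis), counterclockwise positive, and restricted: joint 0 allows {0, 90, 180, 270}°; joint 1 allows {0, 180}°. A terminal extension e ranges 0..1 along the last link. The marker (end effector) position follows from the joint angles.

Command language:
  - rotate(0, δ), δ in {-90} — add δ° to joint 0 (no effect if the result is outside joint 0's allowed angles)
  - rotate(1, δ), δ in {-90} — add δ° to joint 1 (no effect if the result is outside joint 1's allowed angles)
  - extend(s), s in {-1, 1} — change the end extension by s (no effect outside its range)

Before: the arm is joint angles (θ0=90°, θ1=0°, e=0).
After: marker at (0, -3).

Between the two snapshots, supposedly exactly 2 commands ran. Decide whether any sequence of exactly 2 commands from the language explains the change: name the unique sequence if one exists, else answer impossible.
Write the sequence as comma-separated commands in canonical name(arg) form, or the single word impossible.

rotate(0, -90), rotate(0, -90)

initial: joint angles (θ0=90°, θ1=0°, e=0)
step 1 (rotate(0, -90)): joint angles (θ0=0°, θ1=0°, e=0)
step 2 (rotate(0, -90)): joint angles (θ0=270°, θ1=0°, e=0)
all 16 alternatives checked — unique.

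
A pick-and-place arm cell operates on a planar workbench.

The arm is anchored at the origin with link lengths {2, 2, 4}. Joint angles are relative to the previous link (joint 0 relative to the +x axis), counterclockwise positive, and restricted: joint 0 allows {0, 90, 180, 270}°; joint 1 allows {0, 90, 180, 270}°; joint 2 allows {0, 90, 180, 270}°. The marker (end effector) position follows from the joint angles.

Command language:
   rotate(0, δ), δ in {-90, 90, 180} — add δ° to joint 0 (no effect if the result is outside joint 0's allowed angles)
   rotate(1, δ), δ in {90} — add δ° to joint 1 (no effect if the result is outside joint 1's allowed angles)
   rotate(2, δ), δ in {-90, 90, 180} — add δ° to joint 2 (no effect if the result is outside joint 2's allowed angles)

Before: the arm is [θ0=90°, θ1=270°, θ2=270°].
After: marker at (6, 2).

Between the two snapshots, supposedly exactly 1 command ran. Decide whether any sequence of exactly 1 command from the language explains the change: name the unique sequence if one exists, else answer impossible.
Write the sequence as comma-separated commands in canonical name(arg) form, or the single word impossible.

rotate(2, 90)

t0: [θ0=90°, θ1=270°, θ2=270°]
[1] after rotate(2, 90): [θ0=90°, θ1=270°, θ2=0°]
no other 1-command option fits: unique.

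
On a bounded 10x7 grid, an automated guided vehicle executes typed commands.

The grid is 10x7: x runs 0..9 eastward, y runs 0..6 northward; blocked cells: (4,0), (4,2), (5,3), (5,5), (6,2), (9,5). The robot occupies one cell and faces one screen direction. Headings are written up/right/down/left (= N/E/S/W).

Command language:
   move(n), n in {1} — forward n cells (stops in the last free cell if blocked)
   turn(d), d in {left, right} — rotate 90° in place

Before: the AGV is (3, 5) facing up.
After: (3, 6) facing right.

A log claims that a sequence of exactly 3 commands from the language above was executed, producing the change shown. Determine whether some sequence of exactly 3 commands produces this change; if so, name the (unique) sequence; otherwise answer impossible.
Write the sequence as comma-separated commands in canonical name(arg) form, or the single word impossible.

move(1), move(1), turn(right)

key: cell and facing (now E) both changed — the 3 commands mix motion and turning
from: (3, 5) facing up
t=1 move(1) ⇒ (3, 6) facing up
t=2 move(1) ⇒ (3, 6) facing up
t=3 turn(right) ⇒ (3, 6) facing right
no other 3-command option fits: unique.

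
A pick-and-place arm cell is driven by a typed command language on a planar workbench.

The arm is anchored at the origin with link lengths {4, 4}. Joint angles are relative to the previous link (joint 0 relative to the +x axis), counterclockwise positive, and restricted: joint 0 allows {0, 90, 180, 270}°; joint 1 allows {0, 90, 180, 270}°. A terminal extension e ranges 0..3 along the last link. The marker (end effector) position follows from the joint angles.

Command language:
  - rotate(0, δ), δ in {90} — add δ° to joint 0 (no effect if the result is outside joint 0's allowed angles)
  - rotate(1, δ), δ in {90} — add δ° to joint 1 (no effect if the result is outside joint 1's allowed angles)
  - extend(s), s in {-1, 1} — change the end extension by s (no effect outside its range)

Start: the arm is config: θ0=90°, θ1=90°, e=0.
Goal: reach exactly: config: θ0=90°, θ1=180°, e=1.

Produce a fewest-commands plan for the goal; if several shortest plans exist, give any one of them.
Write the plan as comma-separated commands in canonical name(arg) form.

from: config: θ0=90°, θ1=90°, e=0
1. extend(1) → config: θ0=90°, θ1=90°, e=1
2. rotate(1, 90) → config: θ0=90°, θ1=180°, e=1
shorter routes all fall short; 2 is best.

extend(1), rotate(1, 90)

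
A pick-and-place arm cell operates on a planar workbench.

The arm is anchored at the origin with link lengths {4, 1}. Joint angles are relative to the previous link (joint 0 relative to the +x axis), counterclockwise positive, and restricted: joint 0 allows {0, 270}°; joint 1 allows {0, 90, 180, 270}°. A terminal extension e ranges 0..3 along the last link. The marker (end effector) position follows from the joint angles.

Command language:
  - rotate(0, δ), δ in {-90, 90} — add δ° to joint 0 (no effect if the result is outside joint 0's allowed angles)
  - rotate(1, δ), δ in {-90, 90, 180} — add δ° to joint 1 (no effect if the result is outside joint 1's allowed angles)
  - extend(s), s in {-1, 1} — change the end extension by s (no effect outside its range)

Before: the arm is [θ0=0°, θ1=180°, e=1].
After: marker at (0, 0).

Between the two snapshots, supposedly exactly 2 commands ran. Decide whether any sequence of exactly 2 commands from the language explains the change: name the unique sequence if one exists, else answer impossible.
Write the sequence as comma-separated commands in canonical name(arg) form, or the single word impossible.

extend(1), extend(1)

initial: [θ0=0°, θ1=180°, e=1]
step 1 (extend(1)): [θ0=0°, θ1=180°, e=2]
step 2 (extend(1)): [θ0=0°, θ1=180°, e=3]
all 49 alternatives checked — unique.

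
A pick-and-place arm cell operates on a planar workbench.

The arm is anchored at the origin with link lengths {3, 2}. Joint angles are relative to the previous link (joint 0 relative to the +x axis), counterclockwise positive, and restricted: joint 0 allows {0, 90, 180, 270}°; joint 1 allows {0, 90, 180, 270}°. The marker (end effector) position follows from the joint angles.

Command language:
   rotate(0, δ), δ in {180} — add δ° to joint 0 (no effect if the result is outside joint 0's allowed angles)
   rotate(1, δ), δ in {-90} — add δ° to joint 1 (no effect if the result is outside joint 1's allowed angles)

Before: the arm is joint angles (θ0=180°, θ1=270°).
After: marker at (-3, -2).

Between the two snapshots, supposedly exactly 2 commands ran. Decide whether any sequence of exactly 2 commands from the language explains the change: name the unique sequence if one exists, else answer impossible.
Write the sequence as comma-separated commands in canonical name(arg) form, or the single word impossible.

from: joint angles (θ0=180°, θ1=270°)
1. rotate(1, -90) → joint angles (θ0=180°, θ1=180°)
2. rotate(1, -90) → joint angles (θ0=180°, θ1=90°)
no other 2-command option fits: unique.

rotate(1, -90), rotate(1, -90)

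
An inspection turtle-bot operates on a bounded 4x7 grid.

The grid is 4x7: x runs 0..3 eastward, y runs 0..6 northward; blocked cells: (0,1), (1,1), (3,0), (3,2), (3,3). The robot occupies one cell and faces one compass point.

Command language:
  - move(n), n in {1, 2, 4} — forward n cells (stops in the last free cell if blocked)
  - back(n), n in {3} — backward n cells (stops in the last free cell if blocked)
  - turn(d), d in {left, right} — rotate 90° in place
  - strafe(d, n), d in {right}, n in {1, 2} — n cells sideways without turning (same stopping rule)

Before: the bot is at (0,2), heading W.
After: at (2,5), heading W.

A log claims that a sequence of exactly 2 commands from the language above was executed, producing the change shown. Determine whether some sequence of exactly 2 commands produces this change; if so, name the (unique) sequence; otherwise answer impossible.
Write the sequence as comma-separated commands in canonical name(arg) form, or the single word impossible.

impossible

no 2-step route produces this change.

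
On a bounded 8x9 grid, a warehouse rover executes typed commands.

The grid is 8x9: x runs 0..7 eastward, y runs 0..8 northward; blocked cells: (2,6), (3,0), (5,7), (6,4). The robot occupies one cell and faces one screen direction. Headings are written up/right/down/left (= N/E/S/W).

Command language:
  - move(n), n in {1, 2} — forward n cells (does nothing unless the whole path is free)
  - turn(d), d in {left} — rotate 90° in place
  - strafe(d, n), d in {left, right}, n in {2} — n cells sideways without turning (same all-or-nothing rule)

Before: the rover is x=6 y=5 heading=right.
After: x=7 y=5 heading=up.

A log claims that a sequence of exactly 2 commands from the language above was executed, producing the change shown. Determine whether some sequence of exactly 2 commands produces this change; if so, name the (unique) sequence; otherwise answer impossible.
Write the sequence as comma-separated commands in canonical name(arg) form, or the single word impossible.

move(1), turn(left)

key: running turn(left) before move(1) would end elsewhere — order is forced
from: x=6 y=5 heading=right
1. move(1) → x=7 y=5 heading=right
2. turn(left) → x=7 y=5 heading=up
uniquely the one of 25 2-step routes that fits.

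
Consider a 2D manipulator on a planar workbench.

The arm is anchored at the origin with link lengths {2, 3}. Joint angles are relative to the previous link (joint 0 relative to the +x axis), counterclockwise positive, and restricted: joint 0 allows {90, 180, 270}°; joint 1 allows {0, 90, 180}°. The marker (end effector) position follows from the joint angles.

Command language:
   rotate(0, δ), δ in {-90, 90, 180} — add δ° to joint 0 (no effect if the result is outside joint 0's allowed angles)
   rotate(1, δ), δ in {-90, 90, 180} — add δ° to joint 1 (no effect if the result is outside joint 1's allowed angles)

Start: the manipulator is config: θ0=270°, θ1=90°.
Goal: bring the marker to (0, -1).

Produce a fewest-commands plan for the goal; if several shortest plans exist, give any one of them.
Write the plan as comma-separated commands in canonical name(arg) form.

rotate(1, 90), rotate(0, 180)

from: config: θ0=270°, θ1=90°
step 1 (rotate(1, 90)): config: θ0=270°, θ1=180°
step 2 (rotate(0, 180)): config: θ0=90°, θ1=180°
nothing shorter than 2 reaches the goal.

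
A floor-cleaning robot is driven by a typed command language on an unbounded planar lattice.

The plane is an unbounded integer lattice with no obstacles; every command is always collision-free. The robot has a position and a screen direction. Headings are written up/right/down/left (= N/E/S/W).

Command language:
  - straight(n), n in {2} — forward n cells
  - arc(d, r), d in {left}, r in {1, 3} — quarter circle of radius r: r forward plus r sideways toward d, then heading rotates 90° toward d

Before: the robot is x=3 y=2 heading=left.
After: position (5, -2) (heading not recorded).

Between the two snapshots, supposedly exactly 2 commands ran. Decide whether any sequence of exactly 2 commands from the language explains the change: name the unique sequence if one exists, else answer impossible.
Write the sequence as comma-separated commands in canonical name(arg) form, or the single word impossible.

arc(left, 1), arc(left, 3)

key: order matters: swapping arc(left, 1) and arc(left, 3) lands elsewhere
from: x=3 y=2 heading=left
[1] after arc(left, 1): x=2 y=1 heading=down
[2] after arc(left, 3): x=5 y=-2 heading=right
no rival 2-sequence matches.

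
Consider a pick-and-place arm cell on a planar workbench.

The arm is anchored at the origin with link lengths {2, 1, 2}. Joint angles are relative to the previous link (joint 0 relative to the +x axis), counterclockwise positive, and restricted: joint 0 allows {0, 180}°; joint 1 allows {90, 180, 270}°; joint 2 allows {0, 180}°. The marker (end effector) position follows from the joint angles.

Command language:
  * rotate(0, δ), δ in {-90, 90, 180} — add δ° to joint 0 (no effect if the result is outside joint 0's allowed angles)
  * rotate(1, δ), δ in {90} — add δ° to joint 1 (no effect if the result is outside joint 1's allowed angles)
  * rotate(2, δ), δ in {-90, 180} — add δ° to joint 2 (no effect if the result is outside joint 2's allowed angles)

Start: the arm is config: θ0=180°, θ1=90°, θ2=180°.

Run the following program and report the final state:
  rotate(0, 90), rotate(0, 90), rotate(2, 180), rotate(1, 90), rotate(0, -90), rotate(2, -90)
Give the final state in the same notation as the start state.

initial: config: θ0=180°, θ1=90°, θ2=180°
[1] after rotate(0, 90): config: θ0=180°, θ1=90°, θ2=180°
[2] after rotate(0, 90): config: θ0=180°, θ1=90°, θ2=180°
[3] after rotate(2, 180): config: θ0=180°, θ1=90°, θ2=0°
[4] after rotate(1, 90): config: θ0=180°, θ1=180°, θ2=0°
[5] after rotate(0, -90): config: θ0=180°, θ1=180°, θ2=0°
[6] after rotate(2, -90): config: θ0=180°, θ1=180°, θ2=0°

config: θ0=180°, θ1=180°, θ2=0°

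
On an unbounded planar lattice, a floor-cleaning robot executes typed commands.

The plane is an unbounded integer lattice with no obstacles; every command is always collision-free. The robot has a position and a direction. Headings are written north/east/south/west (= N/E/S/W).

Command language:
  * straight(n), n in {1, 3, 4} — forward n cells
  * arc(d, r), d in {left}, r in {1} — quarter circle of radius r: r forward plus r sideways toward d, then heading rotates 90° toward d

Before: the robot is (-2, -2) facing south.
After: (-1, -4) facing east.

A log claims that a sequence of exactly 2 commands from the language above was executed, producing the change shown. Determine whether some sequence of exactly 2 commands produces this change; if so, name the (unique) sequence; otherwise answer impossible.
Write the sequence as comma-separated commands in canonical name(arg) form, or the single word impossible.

straight(1), arc(left, 1)

key: position moved to (-1,-4) AND the heading swung to E — translation plus rotation needed
begin: (-2, -2) facing south
t=1 straight(1) ⇒ (-2, -3) facing south
t=2 arc(left, 1) ⇒ (-1, -4) facing east
no rival 2-sequence matches.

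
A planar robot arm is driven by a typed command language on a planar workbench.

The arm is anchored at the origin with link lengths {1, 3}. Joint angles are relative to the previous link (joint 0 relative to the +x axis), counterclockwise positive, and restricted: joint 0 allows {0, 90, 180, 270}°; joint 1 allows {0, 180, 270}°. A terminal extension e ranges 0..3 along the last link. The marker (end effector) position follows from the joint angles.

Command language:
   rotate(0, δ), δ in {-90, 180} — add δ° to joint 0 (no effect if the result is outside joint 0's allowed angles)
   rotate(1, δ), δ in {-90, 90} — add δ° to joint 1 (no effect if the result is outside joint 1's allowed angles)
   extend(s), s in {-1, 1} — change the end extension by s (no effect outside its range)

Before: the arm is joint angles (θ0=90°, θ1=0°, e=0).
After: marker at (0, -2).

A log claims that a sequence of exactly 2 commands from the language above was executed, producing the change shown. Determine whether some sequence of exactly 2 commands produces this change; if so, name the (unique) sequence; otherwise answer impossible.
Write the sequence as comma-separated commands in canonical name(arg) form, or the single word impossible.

from: joint angles (θ0=90°, θ1=0°, e=0)
1. rotate(1, -90) → joint angles (θ0=90°, θ1=270°, e=0)
2. rotate(1, -90) → joint angles (θ0=90°, θ1=180°, e=0)
all 36 alternatives checked — unique.

rotate(1, -90), rotate(1, -90)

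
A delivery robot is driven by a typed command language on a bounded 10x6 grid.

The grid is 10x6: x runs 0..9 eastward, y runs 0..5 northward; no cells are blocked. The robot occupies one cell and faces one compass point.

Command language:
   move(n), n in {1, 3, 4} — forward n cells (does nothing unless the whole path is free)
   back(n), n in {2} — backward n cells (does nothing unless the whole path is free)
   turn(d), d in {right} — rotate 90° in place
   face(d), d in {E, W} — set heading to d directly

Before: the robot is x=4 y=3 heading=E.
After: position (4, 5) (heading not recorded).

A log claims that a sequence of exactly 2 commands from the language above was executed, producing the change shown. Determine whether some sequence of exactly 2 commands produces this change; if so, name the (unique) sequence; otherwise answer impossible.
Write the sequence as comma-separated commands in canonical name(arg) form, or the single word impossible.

key: running back(2) before turn(right) would end elsewhere — order is forced
initial: x=4 y=3 heading=E
[1] after turn(right): x=4 y=3 heading=S
[2] after back(2): x=4 y=5 heading=S
no other 2-command option fits: unique.

turn(right), back(2)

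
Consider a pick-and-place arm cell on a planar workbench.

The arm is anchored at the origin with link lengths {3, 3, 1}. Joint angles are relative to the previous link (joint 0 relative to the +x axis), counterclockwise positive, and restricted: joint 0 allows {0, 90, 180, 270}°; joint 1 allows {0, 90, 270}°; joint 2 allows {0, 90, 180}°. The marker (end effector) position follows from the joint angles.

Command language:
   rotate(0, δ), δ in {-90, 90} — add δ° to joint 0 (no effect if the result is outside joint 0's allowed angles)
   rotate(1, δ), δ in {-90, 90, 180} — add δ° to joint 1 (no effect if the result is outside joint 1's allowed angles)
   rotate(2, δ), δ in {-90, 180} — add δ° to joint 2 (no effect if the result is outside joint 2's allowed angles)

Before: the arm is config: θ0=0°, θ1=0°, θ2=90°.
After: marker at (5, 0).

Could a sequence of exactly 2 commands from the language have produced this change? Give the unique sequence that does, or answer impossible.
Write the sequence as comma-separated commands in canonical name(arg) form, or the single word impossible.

rotate(2, -90), rotate(2, 180)

key: order matters: swapping rotate(2, -90) and rotate(2, 180) lands elsewhere
start: config: θ0=0°, θ1=0°, θ2=90°
step 1 (rotate(2, -90)): config: θ0=0°, θ1=0°, θ2=0°
step 2 (rotate(2, 180)): config: θ0=0°, θ1=0°, θ2=180°
all 49 alternatives checked — unique.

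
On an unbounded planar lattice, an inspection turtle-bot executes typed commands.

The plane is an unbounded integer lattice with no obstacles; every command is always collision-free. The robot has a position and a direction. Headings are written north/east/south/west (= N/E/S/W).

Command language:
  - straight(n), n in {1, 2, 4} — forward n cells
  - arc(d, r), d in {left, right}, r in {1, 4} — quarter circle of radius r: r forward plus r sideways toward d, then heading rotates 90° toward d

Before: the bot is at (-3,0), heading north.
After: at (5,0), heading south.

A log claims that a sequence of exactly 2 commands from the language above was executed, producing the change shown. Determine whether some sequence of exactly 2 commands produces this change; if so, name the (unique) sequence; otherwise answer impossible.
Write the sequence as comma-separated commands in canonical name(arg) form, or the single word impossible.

arc(right, 4), arc(right, 4)

key: cell and facing (now S) both changed — the 2 commands mix motion and turning
begin: at (-3,0), heading north
1. arc(right, 4) → at (1,4), heading east
2. arc(right, 4) → at (5,0), heading south
no rival 2-sequence matches.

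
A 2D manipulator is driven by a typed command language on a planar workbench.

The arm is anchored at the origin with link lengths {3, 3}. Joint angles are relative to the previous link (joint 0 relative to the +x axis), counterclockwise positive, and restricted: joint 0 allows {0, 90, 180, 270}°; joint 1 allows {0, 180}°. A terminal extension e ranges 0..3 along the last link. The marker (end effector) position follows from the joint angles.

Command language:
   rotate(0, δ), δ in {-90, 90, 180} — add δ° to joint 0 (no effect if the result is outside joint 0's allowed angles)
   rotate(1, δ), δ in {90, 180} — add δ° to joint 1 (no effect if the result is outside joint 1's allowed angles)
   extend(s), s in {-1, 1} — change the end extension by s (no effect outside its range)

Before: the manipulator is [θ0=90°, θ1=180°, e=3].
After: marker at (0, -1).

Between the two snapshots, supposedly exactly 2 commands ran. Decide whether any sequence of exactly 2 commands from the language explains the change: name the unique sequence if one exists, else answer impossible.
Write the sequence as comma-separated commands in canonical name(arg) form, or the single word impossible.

start: [θ0=90°, θ1=180°, e=3]
1. extend(-1) → [θ0=90°, θ1=180°, e=2]
2. extend(-1) → [θ0=90°, θ1=180°, e=1]
no other 2-command option fits: unique.

extend(-1), extend(-1)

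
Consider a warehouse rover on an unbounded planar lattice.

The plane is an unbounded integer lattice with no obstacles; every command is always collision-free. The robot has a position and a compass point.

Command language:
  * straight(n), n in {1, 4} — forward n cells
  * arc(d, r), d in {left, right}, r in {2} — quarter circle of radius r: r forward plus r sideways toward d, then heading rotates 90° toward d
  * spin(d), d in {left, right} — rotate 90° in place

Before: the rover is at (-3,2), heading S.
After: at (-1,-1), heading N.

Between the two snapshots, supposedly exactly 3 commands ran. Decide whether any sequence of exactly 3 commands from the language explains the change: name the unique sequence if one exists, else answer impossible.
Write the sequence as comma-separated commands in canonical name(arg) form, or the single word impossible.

key: running spin(left) before straight(1) would end elsewhere — order is forced
initial: at (-3,2), heading S
1. straight(1) → at (-3,1), heading S
2. arc(left, 2) → at (-1,-1), heading E
3. spin(left) → at (-1,-1), heading N
no rival 3-sequence matches.

straight(1), arc(left, 2), spin(left)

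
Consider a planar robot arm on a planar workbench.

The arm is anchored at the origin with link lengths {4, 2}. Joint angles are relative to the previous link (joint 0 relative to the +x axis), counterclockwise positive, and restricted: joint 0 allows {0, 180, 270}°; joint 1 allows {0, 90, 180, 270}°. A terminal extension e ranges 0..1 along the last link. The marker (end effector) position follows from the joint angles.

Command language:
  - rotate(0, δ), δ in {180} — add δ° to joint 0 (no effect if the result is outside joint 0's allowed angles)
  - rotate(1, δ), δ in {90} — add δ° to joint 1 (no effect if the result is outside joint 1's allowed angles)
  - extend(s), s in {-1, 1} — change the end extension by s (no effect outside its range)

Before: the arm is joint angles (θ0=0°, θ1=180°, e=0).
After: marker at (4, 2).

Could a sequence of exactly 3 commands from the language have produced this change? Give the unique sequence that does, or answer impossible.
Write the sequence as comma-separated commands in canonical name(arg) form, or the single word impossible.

rotate(1, 90), rotate(1, 90), rotate(1, 90)

begin: joint angles (θ0=0°, θ1=180°, e=0)
1. rotate(1, 90) → joint angles (θ0=0°, θ1=270°, e=0)
2. rotate(1, 90) → joint angles (θ0=0°, θ1=0°, e=0)
3. rotate(1, 90) → joint angles (θ0=0°, θ1=90°, e=0)
no other 3-command option fits: unique.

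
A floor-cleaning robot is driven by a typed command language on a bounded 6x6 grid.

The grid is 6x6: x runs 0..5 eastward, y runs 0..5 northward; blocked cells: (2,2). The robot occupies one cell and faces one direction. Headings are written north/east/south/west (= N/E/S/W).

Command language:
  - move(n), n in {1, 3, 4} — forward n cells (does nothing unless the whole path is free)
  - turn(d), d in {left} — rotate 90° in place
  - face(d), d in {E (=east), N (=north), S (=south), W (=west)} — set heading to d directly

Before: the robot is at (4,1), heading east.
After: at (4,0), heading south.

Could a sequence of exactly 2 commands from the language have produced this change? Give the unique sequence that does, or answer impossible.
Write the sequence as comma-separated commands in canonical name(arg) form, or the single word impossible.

face(S), move(1)

key: order matters: swapping face(S) and move(1) lands elsewhere
begin: at (4,1), heading east
step 1 (face(S)): at (4,1), heading south
step 2 (move(1)): at (4,0), heading south
no rival 2-sequence matches.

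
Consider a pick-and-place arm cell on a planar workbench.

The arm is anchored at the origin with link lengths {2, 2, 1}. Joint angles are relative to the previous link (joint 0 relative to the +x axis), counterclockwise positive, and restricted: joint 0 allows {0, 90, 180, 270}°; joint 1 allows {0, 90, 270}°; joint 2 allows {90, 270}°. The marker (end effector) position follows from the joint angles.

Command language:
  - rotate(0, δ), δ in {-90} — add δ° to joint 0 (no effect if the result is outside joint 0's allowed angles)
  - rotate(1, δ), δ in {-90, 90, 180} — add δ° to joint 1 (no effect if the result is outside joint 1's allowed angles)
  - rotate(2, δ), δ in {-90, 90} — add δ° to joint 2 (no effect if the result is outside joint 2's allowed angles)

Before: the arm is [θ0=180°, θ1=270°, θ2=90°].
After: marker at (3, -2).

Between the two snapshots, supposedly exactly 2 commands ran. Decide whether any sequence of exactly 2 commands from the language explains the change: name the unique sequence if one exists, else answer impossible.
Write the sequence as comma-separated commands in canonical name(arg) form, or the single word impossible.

rotate(0, -90), rotate(0, -90)

from: [θ0=180°, θ1=270°, θ2=90°]
step 1 (rotate(0, -90)): [θ0=90°, θ1=270°, θ2=90°]
step 2 (rotate(0, -90)): [θ0=0°, θ1=270°, θ2=90°]
no other 2-command option fits: unique.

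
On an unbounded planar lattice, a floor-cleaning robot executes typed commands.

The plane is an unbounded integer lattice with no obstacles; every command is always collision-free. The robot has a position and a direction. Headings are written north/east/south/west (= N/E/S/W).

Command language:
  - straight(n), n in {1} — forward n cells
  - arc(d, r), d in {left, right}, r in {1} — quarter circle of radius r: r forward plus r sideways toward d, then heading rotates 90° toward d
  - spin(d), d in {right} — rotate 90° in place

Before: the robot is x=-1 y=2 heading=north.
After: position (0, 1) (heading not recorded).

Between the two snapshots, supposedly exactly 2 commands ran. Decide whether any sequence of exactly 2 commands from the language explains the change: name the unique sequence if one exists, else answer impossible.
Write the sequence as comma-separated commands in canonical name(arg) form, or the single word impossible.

spin(right), arc(right, 1)

key: running arc(right, 1) before spin(right) would end elsewhere — order is forced
t0: x=-1 y=2 heading=north
step 1 (spin(right)): x=-1 y=2 heading=east
step 2 (arc(right, 1)): x=0 y=1 heading=south
no rival 2-sequence matches.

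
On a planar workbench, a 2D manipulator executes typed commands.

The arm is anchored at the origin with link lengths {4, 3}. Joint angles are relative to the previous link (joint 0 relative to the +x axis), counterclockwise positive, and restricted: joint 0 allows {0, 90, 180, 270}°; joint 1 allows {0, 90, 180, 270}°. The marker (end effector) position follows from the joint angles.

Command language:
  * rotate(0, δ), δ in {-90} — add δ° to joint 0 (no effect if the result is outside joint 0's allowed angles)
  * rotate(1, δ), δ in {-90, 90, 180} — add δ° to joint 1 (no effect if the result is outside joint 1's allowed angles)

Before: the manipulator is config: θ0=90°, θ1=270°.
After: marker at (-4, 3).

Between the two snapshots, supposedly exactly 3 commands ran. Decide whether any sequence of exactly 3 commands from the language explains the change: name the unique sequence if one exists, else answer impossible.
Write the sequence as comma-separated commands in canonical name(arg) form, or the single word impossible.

rotate(0, -90), rotate(0, -90), rotate(0, -90)

from: config: θ0=90°, θ1=270°
[1] after rotate(0, -90): config: θ0=0°, θ1=270°
[2] after rotate(0, -90): config: θ0=270°, θ1=270°
[3] after rotate(0, -90): config: θ0=180°, θ1=270°
uniquely the one of 64 3-step routes that fits.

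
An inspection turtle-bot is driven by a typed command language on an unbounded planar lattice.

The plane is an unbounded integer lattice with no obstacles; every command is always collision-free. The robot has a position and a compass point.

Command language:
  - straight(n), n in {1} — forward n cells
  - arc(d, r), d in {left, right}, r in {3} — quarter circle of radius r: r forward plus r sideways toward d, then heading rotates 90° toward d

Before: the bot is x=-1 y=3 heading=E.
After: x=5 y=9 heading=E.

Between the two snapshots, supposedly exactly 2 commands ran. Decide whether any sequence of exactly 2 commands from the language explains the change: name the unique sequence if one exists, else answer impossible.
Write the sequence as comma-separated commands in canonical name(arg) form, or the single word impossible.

arc(left, 3), arc(right, 3)

key: still facing E at the end — net rotation zero over 2 steps
begin: x=-1 y=3 heading=E
t=1 arc(left, 3) ⇒ x=2 y=6 heading=N
t=2 arc(right, 3) ⇒ x=5 y=9 heading=E
all 9 alternatives checked — unique.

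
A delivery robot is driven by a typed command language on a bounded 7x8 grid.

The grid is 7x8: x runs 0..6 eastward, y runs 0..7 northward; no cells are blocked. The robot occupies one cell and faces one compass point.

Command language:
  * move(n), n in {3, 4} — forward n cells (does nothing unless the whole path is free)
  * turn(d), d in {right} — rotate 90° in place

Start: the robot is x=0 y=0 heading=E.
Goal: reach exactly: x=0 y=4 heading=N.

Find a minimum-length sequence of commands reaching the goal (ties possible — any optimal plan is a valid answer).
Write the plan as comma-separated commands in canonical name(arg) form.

turn(right), turn(right), turn(right), move(4)

start: x=0 y=0 heading=E
step 1 (turn(right)): x=0 y=0 heading=S
step 2 (turn(right)): x=0 y=0 heading=W
step 3 (turn(right)): x=0 y=0 heading=N
step 4 (move(4)): x=0 y=4 heading=N
no 3-step plan works, so 4 is optimal.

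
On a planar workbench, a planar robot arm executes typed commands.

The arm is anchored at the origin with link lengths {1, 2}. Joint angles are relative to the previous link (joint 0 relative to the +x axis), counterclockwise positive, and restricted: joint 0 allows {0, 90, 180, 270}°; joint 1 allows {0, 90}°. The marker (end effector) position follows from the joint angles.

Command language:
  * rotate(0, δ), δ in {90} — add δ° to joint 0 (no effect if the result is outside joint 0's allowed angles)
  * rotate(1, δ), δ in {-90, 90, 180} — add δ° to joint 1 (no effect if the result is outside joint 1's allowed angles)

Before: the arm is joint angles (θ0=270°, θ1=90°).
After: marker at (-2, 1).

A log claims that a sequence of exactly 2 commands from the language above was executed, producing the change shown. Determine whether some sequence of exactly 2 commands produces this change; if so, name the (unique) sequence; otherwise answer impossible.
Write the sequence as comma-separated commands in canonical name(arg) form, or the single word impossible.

initial: joint angles (θ0=270°, θ1=90°)
step 1 (rotate(0, 90)): joint angles (θ0=0°, θ1=90°)
step 2 (rotate(0, 90)): joint angles (θ0=90°, θ1=90°)
no rival 2-sequence matches.

rotate(0, 90), rotate(0, 90)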